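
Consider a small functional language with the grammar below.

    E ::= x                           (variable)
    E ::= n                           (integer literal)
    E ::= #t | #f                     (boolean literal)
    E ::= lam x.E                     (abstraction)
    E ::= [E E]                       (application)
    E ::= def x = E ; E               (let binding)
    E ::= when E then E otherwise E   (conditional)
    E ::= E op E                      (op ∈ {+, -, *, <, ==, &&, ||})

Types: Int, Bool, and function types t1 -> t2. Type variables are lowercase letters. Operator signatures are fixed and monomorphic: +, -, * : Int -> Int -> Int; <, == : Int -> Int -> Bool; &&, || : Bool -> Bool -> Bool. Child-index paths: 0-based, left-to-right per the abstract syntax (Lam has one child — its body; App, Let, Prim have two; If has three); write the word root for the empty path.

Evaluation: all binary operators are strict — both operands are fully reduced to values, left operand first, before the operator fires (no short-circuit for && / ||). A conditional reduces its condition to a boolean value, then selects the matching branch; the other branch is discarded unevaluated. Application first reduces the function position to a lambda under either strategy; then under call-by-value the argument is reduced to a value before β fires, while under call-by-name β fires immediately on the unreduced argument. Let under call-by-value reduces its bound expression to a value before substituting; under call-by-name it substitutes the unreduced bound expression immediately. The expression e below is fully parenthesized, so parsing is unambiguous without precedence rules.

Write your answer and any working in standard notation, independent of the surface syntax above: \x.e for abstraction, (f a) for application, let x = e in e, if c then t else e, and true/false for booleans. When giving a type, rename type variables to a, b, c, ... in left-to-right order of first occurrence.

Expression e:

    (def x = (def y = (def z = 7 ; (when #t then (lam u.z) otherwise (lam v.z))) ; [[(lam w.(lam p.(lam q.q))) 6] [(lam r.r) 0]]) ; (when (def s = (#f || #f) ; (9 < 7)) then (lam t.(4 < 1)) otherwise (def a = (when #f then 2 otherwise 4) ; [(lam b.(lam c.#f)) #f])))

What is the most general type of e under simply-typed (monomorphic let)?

Answer: a -> Bool

Working:
let z : Int
  unify Bool ~ Bool
z : Int
\u._ : a -> Int
z : Int
\v._ : b -> Int
  unify a -> Int ~ b -> Int
  unify a ~ b
  unify Int ~ Int
let y : b -> Int
q : e
\q._ : e -> e
\p._ : d -> e -> e
\w._ : c -> d -> e -> e
  unify c -> d -> e -> e ~ Int -> f
  unify c ~ Int
  unify d -> e -> e ~ f
_ _ : d -> e -> e
r : g
\r._ : g -> g
  unify g -> g ~ Int -> h
  unify g ~ Int
  unify Int ~ h
_ _ : Int
  unify d -> e -> e ~ Int -> i
  unify d ~ Int
  unify e -> e ~ i
_ _ : e -> e
let x : e -> e
  unify Bool ~ Bool
  unify Bool ~ Bool
let s : Bool
  unify Int ~ Int
  unify Int ~ Int
  unify Bool ~ Bool
  unify Int ~ Int
  unify Int ~ Int
\t._ : j -> Bool
  unify Bool ~ Bool
  unify Int ~ Int
let a : Int
\c._ : l -> Bool
\b._ : k -> l -> Bool
  unify k -> l -> Bool ~ Bool -> m
  unify k ~ Bool
  unify l -> Bool ~ m
_ _ : l -> Bool
  unify j -> Bool ~ l -> Bool
  unify j ~ l
  unify Bool ~ Bool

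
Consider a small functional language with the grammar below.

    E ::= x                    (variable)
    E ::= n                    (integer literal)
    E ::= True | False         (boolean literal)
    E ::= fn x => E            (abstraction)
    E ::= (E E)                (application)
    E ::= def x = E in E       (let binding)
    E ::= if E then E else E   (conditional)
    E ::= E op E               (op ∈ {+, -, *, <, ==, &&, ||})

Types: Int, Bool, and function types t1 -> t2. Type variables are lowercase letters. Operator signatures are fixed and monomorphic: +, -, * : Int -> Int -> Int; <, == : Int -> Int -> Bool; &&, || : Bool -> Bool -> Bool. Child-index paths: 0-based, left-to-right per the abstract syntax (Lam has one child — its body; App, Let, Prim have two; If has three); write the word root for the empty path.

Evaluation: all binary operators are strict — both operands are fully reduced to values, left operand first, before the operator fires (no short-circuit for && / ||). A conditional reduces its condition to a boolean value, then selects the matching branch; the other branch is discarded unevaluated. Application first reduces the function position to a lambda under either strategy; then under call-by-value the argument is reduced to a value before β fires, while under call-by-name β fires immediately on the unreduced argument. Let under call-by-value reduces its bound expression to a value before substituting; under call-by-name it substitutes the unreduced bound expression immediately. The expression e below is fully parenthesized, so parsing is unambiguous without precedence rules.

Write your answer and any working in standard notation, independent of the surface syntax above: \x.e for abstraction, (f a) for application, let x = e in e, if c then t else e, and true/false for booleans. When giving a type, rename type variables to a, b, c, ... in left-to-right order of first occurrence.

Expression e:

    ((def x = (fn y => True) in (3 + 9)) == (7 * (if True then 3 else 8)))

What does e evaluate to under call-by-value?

Working:
step 0: ((let x = (\y.true) in (3 + 9)) == (7 * (if true then 3 else 8)))
step 1: [let@0] ((3 + 9) == (7 * (if true then 3 else 8)))
step 2: [delta@0] (12 == (7 * (if true then 3 else 8)))
step 3: [if@1.1] (12 == (7 * 3))
step 4: [delta@1] (12 == 21)
step 5: [delta@root] false

Answer: false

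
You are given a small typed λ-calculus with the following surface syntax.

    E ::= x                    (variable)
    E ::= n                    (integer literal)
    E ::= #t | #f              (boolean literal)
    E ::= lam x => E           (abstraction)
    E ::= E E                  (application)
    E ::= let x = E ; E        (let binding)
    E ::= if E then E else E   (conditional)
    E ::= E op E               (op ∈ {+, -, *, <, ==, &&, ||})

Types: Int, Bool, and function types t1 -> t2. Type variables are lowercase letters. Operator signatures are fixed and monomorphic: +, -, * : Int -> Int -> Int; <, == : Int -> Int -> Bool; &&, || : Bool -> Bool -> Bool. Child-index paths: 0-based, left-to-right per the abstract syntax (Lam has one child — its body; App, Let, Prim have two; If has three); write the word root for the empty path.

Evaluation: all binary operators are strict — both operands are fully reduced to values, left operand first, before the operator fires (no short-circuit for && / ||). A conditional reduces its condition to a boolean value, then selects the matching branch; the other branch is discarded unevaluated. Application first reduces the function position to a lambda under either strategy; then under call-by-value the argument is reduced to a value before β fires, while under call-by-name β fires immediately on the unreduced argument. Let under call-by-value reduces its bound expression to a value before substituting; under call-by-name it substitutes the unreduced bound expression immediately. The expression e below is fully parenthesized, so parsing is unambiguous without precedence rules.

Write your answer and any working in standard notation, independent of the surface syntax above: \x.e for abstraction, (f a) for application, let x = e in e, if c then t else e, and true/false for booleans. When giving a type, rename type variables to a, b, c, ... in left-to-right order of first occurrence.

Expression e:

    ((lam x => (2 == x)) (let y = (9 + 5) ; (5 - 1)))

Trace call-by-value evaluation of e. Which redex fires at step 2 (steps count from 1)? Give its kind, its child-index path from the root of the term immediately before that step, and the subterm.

Derivation:
step 0: ((\x.(2 == x)) (let y = (9 + 5) in (5 - 1)))
step 1: [delta@1.0] ((\x.(2 == x)) (let y = 14 in (5 - 1)))
step 2: [let@1] ((\x.(2 == x)) (5 - 1))

Answer: let at 1 : (let y = 14 in (5 - 1))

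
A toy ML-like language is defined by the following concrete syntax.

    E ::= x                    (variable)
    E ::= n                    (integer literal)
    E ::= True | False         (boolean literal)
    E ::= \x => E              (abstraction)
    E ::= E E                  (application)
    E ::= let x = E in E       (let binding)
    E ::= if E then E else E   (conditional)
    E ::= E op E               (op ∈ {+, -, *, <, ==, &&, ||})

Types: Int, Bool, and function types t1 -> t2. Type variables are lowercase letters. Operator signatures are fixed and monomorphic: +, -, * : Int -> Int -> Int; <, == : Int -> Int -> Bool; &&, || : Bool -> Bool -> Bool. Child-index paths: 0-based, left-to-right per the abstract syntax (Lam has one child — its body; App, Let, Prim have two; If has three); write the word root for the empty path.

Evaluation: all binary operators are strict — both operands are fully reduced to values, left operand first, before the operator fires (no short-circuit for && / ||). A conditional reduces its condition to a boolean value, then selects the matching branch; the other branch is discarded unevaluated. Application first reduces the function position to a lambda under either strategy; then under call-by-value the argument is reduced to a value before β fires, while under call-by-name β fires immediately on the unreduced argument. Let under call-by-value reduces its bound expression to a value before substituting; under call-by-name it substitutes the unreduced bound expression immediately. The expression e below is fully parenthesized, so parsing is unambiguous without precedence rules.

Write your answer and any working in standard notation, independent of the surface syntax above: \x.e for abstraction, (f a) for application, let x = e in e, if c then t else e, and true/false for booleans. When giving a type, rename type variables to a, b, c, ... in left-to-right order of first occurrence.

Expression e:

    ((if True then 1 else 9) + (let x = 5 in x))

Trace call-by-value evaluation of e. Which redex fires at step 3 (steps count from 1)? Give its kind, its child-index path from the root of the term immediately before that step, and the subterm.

Trace:
step 0: ((if true then 1 else 9) + (let x = 5 in x))
step 1: [if@0] (1 + (let x = 5 in x))
step 2: [let@1] (1 + 5)
step 3: [delta@root] 6

Answer: delta at root : (1 + 5)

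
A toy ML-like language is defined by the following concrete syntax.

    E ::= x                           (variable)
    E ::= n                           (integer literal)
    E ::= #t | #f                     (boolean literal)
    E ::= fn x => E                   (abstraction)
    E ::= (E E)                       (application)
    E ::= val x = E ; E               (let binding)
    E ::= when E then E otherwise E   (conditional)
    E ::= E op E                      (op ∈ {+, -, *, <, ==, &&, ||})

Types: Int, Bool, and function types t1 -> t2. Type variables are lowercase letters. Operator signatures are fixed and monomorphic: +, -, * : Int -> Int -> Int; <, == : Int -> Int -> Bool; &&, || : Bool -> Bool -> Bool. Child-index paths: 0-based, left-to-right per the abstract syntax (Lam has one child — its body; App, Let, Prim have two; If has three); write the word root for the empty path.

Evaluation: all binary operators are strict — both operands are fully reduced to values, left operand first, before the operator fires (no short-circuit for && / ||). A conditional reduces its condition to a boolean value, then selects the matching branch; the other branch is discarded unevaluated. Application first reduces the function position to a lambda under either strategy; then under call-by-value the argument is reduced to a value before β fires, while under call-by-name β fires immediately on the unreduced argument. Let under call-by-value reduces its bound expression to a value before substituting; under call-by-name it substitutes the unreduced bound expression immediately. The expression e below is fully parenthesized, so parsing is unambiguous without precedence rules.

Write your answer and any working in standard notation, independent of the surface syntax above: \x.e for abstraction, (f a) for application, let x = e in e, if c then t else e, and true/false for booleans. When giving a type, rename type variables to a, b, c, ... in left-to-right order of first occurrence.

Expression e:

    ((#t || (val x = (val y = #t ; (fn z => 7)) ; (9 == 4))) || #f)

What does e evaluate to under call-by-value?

Answer: true

Derivation:
step 0: ((true || (let x = (let y = true in (\z.7)) in (9 == 4))) || false)
step 1: [let@0.1.0] ((true || (let x = (\z.7) in (9 == 4))) || false)
step 2: [let@0.1] ((true || (9 == 4)) || false)
step 3: [delta@0.1] ((true || false) || false)
step 4: [delta@0] (true || false)
step 5: [delta@root] true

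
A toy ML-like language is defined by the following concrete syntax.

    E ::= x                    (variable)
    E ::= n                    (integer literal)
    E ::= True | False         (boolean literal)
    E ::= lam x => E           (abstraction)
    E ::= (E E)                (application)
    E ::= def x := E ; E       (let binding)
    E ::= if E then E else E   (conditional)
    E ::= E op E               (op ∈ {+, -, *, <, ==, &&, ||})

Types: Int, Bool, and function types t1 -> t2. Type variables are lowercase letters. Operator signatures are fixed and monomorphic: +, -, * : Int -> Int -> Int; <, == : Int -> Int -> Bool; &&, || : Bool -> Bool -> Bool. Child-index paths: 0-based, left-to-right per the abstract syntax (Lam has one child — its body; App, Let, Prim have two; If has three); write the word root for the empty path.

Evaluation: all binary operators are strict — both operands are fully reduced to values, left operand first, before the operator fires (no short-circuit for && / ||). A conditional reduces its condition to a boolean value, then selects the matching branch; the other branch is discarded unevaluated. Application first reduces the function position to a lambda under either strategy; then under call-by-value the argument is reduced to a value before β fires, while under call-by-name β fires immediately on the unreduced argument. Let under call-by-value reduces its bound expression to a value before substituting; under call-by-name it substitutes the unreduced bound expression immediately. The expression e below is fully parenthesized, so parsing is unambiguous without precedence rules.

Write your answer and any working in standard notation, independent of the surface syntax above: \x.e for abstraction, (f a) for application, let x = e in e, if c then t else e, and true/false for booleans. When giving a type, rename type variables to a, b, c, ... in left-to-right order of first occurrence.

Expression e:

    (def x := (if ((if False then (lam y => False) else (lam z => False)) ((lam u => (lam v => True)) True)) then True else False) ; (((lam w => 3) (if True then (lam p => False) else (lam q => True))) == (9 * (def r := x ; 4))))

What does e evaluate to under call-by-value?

Working:
step 0: (let x = (if ((if false then (\y.false) else (\z.false)) ((\u.(\v.true)) true)) then true else false) in (((\w.3) (if true then (\p.false) else (\q.true))) == (9 * (let r = x in 4))))
step 1: [if@0.0.0] (let x = (if ((\z.false) ((\u.(\v.true)) true)) then true else false) in (((\w.3) (if true then (\p.false) else (\q.true))) == (9 * (let r = x in 4))))
step 2: [beta@0.0.1] (let x = (if ((\z.false) (\v.true)) then true else false) in (((\w.3) (if true then (\p.false) else (\q.true))) == (9 * (let r = x in 4))))
step 3: [beta@0.0] (let x = (if false then true else false) in (((\w.3) (if true then (\p.false) else (\q.true))) == (9 * (let r = x in 4))))
step 4: [if@0] (let x = false in (((\w.3) (if true then (\p.false) else (\q.true))) == (9 * (let r = x in 4))))
step 5: [let@root] (((\w.3) (if true then (\p.false) else (\q.true))) == (9 * (let r = false in 4)))
step 6: [if@0.1] (((\w.3) (\p.false)) == (9 * (let r = false in 4)))
step 7: [beta@0] (3 == (9 * (let r = false in 4)))
step 8: [let@1.1] (3 == (9 * 4))
step 9: [delta@1] (3 == 36)
step 10: [delta@root] false

Answer: false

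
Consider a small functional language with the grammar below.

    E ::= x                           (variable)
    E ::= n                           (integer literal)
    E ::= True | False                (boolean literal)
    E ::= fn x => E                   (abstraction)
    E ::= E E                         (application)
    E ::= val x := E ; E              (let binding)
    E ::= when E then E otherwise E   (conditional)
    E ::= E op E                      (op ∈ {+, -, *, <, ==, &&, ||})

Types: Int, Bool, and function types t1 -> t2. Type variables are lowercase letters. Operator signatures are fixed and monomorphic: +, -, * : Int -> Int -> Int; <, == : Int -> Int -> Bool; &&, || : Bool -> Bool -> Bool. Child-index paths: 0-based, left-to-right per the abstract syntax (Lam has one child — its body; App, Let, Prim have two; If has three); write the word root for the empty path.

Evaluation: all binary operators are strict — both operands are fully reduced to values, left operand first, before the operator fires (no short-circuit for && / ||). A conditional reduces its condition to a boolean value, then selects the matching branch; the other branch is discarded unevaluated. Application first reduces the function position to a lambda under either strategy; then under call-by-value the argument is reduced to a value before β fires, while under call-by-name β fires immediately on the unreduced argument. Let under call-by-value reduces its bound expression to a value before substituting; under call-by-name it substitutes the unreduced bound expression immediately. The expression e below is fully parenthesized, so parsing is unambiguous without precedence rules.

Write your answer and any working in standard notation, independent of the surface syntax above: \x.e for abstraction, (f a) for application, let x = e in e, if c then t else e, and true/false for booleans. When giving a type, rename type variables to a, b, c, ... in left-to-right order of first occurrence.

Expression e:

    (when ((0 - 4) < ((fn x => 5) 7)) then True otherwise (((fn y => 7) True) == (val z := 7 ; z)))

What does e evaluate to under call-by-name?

Answer: true

Derivation:
step 0: (if ((0 - 4) < ((\x.5) 7)) then true else (((\y.7) true) == (let z = 7 in z)))
step 1: [delta@0.0] (if (-4 < ((\x.5) 7)) then true else (((\y.7) true) == (let z = 7 in z)))
step 2: [beta@0.1] (if (-4 < 5) then true else (((\y.7) true) == (let z = 7 in z)))
step 3: [delta@0] (if true then true else (((\y.7) true) == (let z = 7 in z)))
step 4: [if@root] true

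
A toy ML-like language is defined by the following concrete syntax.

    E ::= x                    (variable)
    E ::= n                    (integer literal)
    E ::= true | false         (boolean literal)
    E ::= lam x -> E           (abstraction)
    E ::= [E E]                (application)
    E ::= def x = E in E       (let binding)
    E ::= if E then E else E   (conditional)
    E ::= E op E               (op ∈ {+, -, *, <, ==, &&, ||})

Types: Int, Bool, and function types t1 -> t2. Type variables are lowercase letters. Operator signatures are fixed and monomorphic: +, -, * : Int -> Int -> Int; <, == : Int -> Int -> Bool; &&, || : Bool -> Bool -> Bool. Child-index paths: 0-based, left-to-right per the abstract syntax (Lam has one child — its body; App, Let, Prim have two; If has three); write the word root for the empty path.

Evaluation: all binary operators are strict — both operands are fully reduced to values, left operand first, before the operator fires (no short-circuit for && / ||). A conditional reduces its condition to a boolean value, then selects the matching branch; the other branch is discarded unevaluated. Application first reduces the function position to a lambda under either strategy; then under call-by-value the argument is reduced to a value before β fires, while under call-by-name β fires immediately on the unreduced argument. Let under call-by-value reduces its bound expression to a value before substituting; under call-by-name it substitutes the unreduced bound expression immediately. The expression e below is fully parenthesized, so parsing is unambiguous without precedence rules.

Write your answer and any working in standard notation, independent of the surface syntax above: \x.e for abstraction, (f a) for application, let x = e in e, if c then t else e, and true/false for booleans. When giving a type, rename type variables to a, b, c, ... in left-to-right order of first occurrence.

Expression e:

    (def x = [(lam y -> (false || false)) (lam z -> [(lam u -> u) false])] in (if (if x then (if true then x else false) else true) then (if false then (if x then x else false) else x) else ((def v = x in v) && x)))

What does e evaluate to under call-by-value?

Answer: false

Working:
step 0: (let x = ((\y.(false || false)) (\z.((\u.u) false))) in (if (if x then (if true then x else false) else true) then (if false then (if x then x else false) else x) else ((let v = x in v) && x)))
step 1: [beta@0] (let x = (false || false) in (if (if x then (if true then x else false) else true) then (if false then (if x then x else false) else x) else ((let v = x in v) && x)))
step 2: [delta@0] (let x = false in (if (if x then (if true then x else false) else true) then (if false then (if x then x else false) else x) else ((let v = x in v) && x)))
step 3: [let@root] (if (if false then (if true then false else false) else true) then (if false then (if false then false else false) else false) else ((let v = false in v) && false))
step 4: [if@0] (if true then (if false then (if false then false else false) else false) else ((let v = false in v) && false))
step 5: [if@root] (if false then (if false then false else false) else false)
step 6: [if@root] false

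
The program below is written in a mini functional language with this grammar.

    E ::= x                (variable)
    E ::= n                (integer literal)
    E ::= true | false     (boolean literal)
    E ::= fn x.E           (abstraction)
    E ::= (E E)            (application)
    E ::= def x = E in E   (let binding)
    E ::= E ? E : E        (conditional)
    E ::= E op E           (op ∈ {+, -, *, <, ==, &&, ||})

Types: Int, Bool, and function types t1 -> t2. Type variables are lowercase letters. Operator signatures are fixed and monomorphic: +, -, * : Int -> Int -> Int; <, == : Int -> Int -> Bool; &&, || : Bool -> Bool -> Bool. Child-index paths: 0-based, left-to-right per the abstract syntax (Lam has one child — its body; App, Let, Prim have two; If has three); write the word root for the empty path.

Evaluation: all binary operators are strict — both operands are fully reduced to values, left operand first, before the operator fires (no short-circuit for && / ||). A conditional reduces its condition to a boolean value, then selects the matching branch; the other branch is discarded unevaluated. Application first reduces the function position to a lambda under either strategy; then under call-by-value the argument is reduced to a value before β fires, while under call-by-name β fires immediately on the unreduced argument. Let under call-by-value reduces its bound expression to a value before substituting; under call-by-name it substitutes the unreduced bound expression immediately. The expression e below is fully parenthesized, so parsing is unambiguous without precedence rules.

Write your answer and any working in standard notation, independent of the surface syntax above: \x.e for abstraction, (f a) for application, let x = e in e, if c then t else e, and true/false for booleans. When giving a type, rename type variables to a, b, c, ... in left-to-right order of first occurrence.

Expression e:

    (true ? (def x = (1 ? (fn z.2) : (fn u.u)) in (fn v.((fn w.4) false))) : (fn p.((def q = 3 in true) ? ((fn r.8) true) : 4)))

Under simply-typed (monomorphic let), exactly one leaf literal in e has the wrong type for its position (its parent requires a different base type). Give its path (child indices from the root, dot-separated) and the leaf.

Answer: 1.0.0 : 1

Working:
  unify Bool ~ Bool
  unify Int ~ Bool
  FAIL: mismatch Int ~ Bool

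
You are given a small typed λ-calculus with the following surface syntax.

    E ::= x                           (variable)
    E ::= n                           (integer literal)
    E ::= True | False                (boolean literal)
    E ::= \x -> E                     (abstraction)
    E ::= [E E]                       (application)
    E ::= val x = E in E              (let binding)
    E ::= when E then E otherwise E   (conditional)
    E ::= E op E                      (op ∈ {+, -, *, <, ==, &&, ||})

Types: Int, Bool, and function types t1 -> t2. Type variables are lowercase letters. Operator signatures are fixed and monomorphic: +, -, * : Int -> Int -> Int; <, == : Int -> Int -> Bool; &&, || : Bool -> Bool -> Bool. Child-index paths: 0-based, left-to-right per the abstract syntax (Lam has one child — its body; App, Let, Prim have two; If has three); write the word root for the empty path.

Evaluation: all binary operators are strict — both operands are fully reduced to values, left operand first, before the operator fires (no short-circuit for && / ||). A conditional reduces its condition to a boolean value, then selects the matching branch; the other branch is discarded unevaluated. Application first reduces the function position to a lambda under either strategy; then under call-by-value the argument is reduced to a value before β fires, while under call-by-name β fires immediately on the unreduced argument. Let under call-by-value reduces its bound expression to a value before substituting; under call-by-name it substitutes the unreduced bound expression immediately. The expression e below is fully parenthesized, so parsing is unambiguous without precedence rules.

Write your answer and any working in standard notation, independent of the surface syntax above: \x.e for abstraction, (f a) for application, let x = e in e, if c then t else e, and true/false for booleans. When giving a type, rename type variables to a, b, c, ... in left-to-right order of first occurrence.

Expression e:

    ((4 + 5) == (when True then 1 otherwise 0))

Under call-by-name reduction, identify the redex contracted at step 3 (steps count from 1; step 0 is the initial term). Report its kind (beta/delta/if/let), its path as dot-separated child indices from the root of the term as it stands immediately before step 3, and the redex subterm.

Trace:
step 0: ((4 + 5) == (if true then 1 else 0))
step 1: [delta@0] (9 == (if true then 1 else 0))
step 2: [if@1] (9 == 1)
step 3: [delta@root] false

Answer: delta at root : (9 == 1)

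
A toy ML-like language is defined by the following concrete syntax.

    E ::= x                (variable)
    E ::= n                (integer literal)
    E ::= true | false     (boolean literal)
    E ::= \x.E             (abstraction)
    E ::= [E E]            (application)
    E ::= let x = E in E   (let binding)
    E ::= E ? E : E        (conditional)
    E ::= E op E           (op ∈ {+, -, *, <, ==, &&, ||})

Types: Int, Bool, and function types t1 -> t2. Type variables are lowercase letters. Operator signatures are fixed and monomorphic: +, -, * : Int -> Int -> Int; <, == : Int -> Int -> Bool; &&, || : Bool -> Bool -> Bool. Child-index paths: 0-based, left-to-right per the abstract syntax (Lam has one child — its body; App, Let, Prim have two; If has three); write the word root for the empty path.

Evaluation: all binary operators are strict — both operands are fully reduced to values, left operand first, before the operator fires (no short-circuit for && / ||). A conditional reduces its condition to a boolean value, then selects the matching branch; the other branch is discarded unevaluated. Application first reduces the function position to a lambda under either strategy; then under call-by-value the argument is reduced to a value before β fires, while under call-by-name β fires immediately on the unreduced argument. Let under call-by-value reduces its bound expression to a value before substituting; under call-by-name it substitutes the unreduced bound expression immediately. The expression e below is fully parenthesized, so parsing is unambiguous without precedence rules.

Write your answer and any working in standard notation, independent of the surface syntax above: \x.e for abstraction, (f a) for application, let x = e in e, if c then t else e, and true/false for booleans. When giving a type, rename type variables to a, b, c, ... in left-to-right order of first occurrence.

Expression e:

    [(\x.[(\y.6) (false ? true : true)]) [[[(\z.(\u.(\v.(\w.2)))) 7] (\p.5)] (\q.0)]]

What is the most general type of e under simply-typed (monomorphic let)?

Answer: Int

Derivation:
\y._ : b -> Int
  unify Bool ~ Bool
  unify Bool ~ Bool
  unify b -> Int ~ Bool -> c
  unify b ~ Bool
  unify Int ~ c
_ _ : Int
\x._ : a -> Int
\w._ : g -> Int
\v._ : f -> g -> Int
\u._ : e -> f -> g -> Int
\z._ : d -> e -> f -> g -> Int
  unify d -> e -> f -> g -> Int ~ Int -> h
  unify d ~ Int
  unify e -> f -> g -> Int ~ h
_ _ : e -> f -> g -> Int
\p._ : i -> Int
  unify e -> f -> g -> Int ~ (i -> Int) -> j
  unify e ~ i -> Int
  unify f -> g -> Int ~ j
_ _ : f -> g -> Int
\q._ : k -> Int
  unify f -> g -> Int ~ (k -> Int) -> l
  unify f ~ k -> Int
  unify g -> Int ~ l
_ _ : g -> Int
  unify a -> Int ~ (g -> Int) -> m
  unify a ~ g -> Int
  unify Int ~ m
_ _ : Int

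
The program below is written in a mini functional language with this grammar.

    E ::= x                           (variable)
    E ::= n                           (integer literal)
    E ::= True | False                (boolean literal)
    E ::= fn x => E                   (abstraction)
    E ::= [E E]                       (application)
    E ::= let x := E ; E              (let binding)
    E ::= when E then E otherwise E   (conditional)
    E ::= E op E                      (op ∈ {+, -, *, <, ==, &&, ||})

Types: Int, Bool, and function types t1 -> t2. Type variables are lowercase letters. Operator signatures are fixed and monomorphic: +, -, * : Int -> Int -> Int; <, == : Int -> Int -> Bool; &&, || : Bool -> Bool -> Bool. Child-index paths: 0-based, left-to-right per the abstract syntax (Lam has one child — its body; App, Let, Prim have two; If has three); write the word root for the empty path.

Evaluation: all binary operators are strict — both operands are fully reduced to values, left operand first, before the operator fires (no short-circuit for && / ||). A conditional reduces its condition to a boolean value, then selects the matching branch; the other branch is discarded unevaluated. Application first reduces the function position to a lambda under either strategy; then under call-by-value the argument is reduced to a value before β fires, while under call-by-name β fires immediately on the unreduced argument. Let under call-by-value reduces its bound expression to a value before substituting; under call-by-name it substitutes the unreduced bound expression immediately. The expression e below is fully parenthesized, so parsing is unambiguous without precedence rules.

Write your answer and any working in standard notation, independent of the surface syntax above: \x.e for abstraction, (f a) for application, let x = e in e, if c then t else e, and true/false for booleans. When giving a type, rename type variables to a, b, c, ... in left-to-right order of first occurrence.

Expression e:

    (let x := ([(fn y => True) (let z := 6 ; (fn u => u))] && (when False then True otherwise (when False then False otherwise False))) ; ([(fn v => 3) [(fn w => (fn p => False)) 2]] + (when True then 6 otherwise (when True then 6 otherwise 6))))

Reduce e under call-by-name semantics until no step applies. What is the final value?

Answer: 9

Trace:
step 0: (let x = (((\y.true) (let z = 6 in (\u.u))) && (if false then true else (if false then false else false))) in (((\v.3) ((\w.(\p.false)) 2)) + (if true then 6 else (if true then 6 else 6))))
step 1: [let@root] (((\v.3) ((\w.(\p.false)) 2)) + (if true then 6 else (if true then 6 else 6)))
step 2: [beta@0] (3 + (if true then 6 else (if true then 6 else 6)))
step 3: [if@1] (3 + 6)
step 4: [delta@root] 9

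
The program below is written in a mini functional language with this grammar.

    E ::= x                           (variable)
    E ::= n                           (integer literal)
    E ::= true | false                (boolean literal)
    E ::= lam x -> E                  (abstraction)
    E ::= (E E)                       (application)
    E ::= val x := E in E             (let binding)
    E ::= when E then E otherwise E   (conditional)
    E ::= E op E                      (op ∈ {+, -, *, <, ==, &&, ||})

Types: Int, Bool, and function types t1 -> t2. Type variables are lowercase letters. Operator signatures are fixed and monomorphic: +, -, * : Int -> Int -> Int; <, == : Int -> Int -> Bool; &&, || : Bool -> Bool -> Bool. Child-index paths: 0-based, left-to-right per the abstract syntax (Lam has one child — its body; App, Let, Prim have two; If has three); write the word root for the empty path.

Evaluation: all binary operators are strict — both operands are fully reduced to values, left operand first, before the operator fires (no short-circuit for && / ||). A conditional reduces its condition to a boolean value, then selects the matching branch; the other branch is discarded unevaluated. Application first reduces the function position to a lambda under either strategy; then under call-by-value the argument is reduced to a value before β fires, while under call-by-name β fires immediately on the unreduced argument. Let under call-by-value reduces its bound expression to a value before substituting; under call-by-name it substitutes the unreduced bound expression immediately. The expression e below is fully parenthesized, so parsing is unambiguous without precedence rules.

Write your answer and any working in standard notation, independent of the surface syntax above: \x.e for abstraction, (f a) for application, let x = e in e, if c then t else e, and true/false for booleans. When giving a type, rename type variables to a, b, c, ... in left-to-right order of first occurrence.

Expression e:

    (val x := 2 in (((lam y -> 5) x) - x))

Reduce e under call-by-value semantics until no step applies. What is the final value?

Derivation:
step 0: (let x = 2 in (((\y.5) x) - x))
step 1: [let@root] (((\y.5) 2) - 2)
step 2: [beta@0] (5 - 2)
step 3: [delta@root] 3

Answer: 3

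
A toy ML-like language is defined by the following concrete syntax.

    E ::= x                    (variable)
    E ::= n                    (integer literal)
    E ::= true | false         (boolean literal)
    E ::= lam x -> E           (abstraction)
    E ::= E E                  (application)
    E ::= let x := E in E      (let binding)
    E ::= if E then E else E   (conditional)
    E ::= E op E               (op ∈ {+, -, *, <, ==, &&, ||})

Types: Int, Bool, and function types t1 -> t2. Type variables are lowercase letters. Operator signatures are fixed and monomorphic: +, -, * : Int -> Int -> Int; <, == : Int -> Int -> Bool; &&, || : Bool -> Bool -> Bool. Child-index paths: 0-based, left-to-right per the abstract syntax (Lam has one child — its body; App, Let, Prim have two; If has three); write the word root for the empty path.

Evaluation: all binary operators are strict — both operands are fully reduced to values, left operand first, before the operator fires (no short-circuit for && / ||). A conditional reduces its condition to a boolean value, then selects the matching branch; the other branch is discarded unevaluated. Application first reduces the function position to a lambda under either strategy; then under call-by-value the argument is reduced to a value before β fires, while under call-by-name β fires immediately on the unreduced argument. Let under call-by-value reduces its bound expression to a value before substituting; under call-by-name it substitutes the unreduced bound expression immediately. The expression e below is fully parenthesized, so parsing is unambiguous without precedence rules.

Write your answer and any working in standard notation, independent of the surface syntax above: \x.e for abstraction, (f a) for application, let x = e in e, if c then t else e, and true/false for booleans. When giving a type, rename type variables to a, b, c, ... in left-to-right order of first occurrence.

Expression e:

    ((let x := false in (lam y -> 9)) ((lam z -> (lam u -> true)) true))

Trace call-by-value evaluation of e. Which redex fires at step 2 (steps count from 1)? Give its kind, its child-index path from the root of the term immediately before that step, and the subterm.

Working:
step 0: ((let x = false in (\y.9)) ((\z.(\u.true)) true))
step 1: [let@0] ((\y.9) ((\z.(\u.true)) true))
step 2: [beta@1] ((\y.9) (\u.true))

Answer: beta at 1 : ((\z.(\u.true)) true)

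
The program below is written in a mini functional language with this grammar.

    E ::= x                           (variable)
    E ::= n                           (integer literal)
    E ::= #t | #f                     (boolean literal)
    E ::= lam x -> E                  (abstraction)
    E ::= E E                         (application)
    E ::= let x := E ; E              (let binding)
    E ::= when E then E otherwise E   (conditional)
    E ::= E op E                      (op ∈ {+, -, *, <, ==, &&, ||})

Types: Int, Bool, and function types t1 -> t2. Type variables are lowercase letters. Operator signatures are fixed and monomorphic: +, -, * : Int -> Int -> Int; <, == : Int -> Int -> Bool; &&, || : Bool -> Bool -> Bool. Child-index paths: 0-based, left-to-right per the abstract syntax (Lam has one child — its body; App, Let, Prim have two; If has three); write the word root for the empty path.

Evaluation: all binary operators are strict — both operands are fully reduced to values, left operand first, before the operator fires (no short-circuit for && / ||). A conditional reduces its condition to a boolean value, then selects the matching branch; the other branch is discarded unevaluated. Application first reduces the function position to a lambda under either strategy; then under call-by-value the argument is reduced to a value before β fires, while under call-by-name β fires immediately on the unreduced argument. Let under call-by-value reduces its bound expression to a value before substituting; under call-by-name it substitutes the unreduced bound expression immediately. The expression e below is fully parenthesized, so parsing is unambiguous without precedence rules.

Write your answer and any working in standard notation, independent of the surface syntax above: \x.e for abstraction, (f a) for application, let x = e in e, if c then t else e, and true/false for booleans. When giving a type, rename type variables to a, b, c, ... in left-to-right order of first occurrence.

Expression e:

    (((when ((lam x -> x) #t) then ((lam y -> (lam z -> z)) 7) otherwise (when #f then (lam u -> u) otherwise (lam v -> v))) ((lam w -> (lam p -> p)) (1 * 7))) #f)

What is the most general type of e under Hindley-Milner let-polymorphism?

Answer: Bool

Trace:
x : a
\x._ : a -> a
  unify a -> a ~ Bool -> b
  unify a ~ Bool
  unify Bool ~ b
_ _ : Bool
  unify Bool ~ Bool
z : d
\z._ : d -> d
\y._ : c -> d -> d
  unify c -> d -> d ~ Int -> e
  unify c ~ Int
  unify d -> d ~ e
_ _ : d -> d
  unify Bool ~ Bool
u : f
\u._ : f -> f
v : g
\v._ : g -> g
  unify f -> f ~ g -> g
  unify f ~ g
  unify g ~ g
  unify d -> d ~ g -> g
  unify d ~ g
  unify g ~ g
p : i
\p._ : i -> i
\w._ : h -> i -> i
  unify Int ~ Int
  unify Int ~ Int
  unify h -> i -> i ~ Int -> j
  unify h ~ Int
  unify i -> i ~ j
_ _ : i -> i
  unify g -> g ~ (i -> i) -> k
  unify g ~ i -> i
  unify i -> i ~ k
_ _ : i -> i
  unify i -> i ~ Bool -> l
  unify i ~ Bool
  unify Bool ~ l
_ _ : Bool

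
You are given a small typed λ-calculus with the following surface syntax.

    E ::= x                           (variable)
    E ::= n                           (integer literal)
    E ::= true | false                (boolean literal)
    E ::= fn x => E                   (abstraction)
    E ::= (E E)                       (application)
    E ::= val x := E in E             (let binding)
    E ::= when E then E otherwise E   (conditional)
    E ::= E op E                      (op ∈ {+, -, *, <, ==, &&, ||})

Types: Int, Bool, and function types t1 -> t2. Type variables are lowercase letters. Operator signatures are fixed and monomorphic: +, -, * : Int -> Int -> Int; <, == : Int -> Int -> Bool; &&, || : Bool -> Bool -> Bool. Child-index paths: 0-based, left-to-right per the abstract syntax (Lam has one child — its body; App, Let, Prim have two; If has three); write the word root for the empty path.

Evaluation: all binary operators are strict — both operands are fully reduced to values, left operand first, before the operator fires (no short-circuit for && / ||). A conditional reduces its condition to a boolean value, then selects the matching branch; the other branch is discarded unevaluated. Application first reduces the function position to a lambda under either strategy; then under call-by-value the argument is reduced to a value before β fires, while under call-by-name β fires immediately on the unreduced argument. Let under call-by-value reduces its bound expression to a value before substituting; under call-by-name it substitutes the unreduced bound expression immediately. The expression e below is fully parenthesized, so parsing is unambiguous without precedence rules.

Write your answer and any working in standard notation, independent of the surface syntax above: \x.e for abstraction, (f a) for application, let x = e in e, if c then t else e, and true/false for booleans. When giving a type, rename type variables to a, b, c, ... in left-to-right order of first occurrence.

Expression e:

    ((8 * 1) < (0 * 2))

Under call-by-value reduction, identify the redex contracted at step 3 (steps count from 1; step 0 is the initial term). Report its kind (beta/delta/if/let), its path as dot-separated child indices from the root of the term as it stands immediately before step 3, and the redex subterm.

Trace:
step 0: ((8 * 1) < (0 * 2))
step 1: [delta@0] (8 < (0 * 2))
step 2: [delta@1] (8 < 0)
step 3: [delta@root] false

Answer: delta at root : (8 < 0)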